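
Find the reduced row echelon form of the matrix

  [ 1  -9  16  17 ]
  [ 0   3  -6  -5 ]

[[1, 0, -2, 2], [0, 1, -2, -5/3]]

r2 ← 1/3·r2
  [ 1  -9  16    17 ]
  [ 0   1  -2  -5/3 ]
r1 ← r1 + 9·r2
  [ 1  0  -2     2 ]
  [ 0  1  -2  -5/3 ]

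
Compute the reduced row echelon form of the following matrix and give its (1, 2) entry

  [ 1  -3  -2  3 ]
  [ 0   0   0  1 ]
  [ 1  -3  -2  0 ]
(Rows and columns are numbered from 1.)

-3

Subtract ρ1 from ρ3.
  [ 1  -3  -2   3 ]
  [ 0   0   0   1 ]
  [ 0   0   0  -3 ]
Add 3 times ρ2 to ρ3.
  [ 1  -3  -2  3 ]
  [ 0   0   0  1 ]
  [ 0   0   0  0 ]
Subtract 3 times ρ2 from ρ1.
  [ 1  -3  -2  0 ]
  [ 0   0   0  1 ]
  [ 0   0   0  0 ]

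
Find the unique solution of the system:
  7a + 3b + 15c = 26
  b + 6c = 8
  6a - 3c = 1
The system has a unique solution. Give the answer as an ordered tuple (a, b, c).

(1, -2, 5/3)

Form the augmented matrix and row-reduce:
  [ 7  3  15  |  26 ]
  [ 0  1   6  |   8 ]
  [ 6  0  -3  |   1 ]
R1 := 1/7·R1
  [ 1  3/7  15/7  |  26/7 ]
  [ 0    1     6  |     8 ]
  [ 6    0    -3  |     1 ]
R3 := R3 − 6·R1
  [ 1    3/7    15/7  |    26/7 ]
  [ 0      1       6  |       8 ]
  [ 0  -18/7  -111/7  |  -149/7 ]
R3 := R3 + 18/7·R2
  [ 1  3/7  15/7  |  26/7 ]
  [ 0    1     6  |     8 ]
  [ 0    0  -3/7  |  -5/7 ]
R3 := -7/3·R3
  [ 1  3/7  15/7  |  26/7 ]
  [ 0    1     6  |     8 ]
  [ 0    0     1  |   5/3 ]
R2 := R2 − 6·R3
  [ 1  3/7  15/7  |  26/7 ]
  [ 0    1     0  |    -2 ]
  [ 0    0     1  |   5/3 ]
R1 := R1 − 15/7·R3
  [ 1  3/7  0  |  1/7 ]
  [ 0    1  0  |   -2 ]
  [ 0    0  1  |  5/3 ]
R1 := R1 − 3/7·R2
  [ 1  0  0  |    1 ]
  [ 0  1  0  |   -2 ]
  [ 0  0  1  |  5/3 ]
Reading off the last column: a = 1, b = -2, c = 5/3.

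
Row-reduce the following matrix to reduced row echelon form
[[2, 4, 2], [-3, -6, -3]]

r1 ← 1/2·r1
  [  1   2   1 ]
  [ -3  -6  -3 ]
r2 ← r2 + 3·r1
  [ 1  2  1 ]
  [ 0  0  0 ]

[[1, 2, 1], [0, 0, 0]]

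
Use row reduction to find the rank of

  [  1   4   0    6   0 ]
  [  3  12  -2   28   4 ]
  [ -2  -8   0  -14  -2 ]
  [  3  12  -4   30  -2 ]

ρ2 := ρ2 − 3·ρ1
  [  1   4   0    6   0 ]
  [  0   0  -2   10   4 ]
  [ -2  -8   0  -14  -2 ]
  [  3  12  -4   30  -2 ]
ρ3 := ρ3 + 2·ρ1
  [ 1   4   0   6   0 ]
  [ 0   0  -2  10   4 ]
  [ 0   0   0  -2  -2 ]
  [ 3  12  -4  30  -2 ]
ρ4 := ρ4 − 3·ρ1
  [ 1  4   0   6   0 ]
  [ 0  0  -2  10   4 ]
  [ 0  0   0  -2  -2 ]
  [ 0  0  -4  12  -2 ]
ρ2 := -1/2·ρ2
  [ 1  4   0   6   0 ]
  [ 0  0   1  -5  -2 ]
  [ 0  0   0  -2  -2 ]
  [ 0  0  -4  12  -2 ]
ρ4 := ρ4 + 4·ρ2
  [ 1  4  0   6    0 ]
  [ 0  0  1  -5   -2 ]
  [ 0  0  0  -2   -2 ]
  [ 0  0  0  -8  -10 ]
ρ3 := -1/2·ρ3
  [ 1  4  0   6    0 ]
  [ 0  0  1  -5   -2 ]
  [ 0  0  0   1    1 ]
  [ 0  0  0  -8  -10 ]
ρ4 := ρ4 + 8·ρ3
  [ 1  4  0   6   0 ]
  [ 0  0  1  -5  -2 ]
  [ 0  0  0   1   1 ]
  [ 0  0  0   0  -2 ]
ρ4 := -1/2·ρ4
  [ 1  4  0   6   0 ]
  [ 0  0  1  -5  -2 ]
  [ 0  0  0   1   1 ]
  [ 0  0  0   0   1 ]
ρ3 := ρ3 − ρ4
  [ 1  4  0   6   0 ]
  [ 0  0  1  -5  -2 ]
  [ 0  0  0   1   0 ]
  [ 0  0  0   0   1 ]
ρ2 := ρ2 + 2·ρ4
  [ 1  4  0   6  0 ]
  [ 0  0  1  -5  0 ]
  [ 0  0  0   1  0 ]
  [ 0  0  0   0  1 ]
ρ2 := ρ2 + 5·ρ3
  [ 1  4  0  6  0 ]
  [ 0  0  1  0  0 ]
  [ 0  0  0  1  0 ]
  [ 0  0  0  0  1 ]
ρ1 := ρ1 − 6·ρ3
  [ 1  4  0  0  0 ]
  [ 0  0  1  0  0 ]
  [ 0  0  0  1  0 ]
  [ 0  0  0  0  1 ]
The reduced form has 4 nonzero rows.

rank = 4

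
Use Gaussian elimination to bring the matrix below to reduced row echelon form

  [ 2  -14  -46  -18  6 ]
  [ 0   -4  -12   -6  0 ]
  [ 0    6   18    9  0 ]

[[1, 0, -2, 3/2, 3], [0, 1, 3, 3/2, 0], [0, 0, 0, 0, 0]]

Multiply ρ1 by 1/2.
  [ 1  -7  -23  -9  3 ]
  [ 0  -4  -12  -6  0 ]
  [ 0   6   18   9  0 ]
Multiply ρ2 by -1/4.
  [ 1  -7  -23   -9  3 ]
  [ 0   1    3  3/2  0 ]
  [ 0   6   18    9  0 ]
Subtract 6 times ρ2 from ρ3.
  [ 1  -7  -23   -9  3 ]
  [ 0   1    3  3/2  0 ]
  [ 0   0    0    0  0 ]
Add 7 times ρ2 to ρ1.
  [ 1  0  -2  3/2  3 ]
  [ 0  1   3  3/2  0 ]
  [ 0  0   0    0  0 ]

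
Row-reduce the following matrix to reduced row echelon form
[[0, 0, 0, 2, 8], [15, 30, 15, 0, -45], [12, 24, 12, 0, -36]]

[[1, 2, 1, 0, -3], [0, 0, 0, 1, 4], [0, 0, 0, 0, 0]]

R1 <-> R2
R1 -> 1/15·R1
R3 -> R3 − 12·R1
R2 -> 1/2·R2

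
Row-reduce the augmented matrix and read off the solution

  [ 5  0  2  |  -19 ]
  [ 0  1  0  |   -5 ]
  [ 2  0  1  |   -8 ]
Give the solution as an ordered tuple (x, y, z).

(-3, -5, -2)

r1 ← 1/5·r1
  [ 1  0  2/5  |  -19/5 ]
  [ 0  1    0  |     -5 ]
  [ 2  0    1  |     -8 ]
r3 ← r3 − 2·r1
  [ 1  0  2/5  |  -19/5 ]
  [ 0  1    0  |     -5 ]
  [ 0  0  1/5  |   -2/5 ]
r3 ← 5·r3
  [ 1  0  2/5  |  -19/5 ]
  [ 0  1    0  |     -5 ]
  [ 0  0    1  |     -2 ]
r1 ← r1 − 2/5·r3
  [ 1  0  0  |  -3 ]
  [ 0  1  0  |  -5 ]
  [ 0  0  1  |  -2 ]
Reading off the last column: x = -3, y = -5, z = -2.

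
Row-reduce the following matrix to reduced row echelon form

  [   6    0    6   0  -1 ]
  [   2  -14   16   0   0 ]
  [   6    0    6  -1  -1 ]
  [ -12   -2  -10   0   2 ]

R1 := 1/6·R1
  [   1    0    1   0  -1/6 ]
  [   2  -14   16   0     0 ]
  [   6    0    6  -1    -1 ]
  [ -12   -2  -10   0     2 ]
R2 := R2 − 2·R1
  [   1    0    1   0  -1/6 ]
  [   0  -14   14   0   1/3 ]
  [   6    0    6  -1    -1 ]
  [ -12   -2  -10   0     2 ]
R3 := R3 − 6·R1
  [   1    0    1   0  -1/6 ]
  [   0  -14   14   0   1/3 ]
  [   0    0    0  -1     0 ]
  [ -12   -2  -10   0     2 ]
R4 := R4 + 12·R1
  [ 1    0   1   0  -1/6 ]
  [ 0  -14  14   0   1/3 ]
  [ 0    0   0  -1     0 ]
  [ 0   -2   2   0     0 ]
R2 := -1/14·R2
  [ 1   0   1   0   -1/6 ]
  [ 0   1  -1   0  -1/42 ]
  [ 0   0   0  -1      0 ]
  [ 0  -2   2   0      0 ]
R4 := R4 + 2·R2
  [ 1  0   1   0   -1/6 ]
  [ 0  1  -1   0  -1/42 ]
  [ 0  0   0  -1      0 ]
  [ 0  0   0   0  -1/21 ]
R3 := -1·R3
  [ 1  0   1  0   -1/6 ]
  [ 0  1  -1  0  -1/42 ]
  [ 0  0   0  1      0 ]
  [ 0  0   0  0  -1/21 ]
R4 := -21·R4
  [ 1  0   1  0   -1/6 ]
  [ 0  1  -1  0  -1/42 ]
  [ 0  0   0  1      0 ]
  [ 0  0   0  0      1 ]
R2 := R2 + 1/42·R4
  [ 1  0   1  0  -1/6 ]
  [ 0  1  -1  0     0 ]
  [ 0  0   0  1     0 ]
  [ 0  0   0  0     1 ]
R1 := R1 + 1/6·R4
  [ 1  0   1  0  0 ]
  [ 0  1  -1  0  0 ]
  [ 0  0   0  1  0 ]
  [ 0  0   0  0  1 ]

[[1, 0, 1, 0, 0], [0, 1, -1, 0, 0], [0, 0, 0, 1, 0], [0, 0, 0, 0, 1]]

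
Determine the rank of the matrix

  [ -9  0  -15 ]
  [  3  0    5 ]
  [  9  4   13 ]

ρ1 := -1/9·ρ1
  [ 1  0  5/3 ]
  [ 3  0    5 ]
  [ 9  4   13 ]
ρ2 := ρ2 − 3·ρ1
  [ 1  0  5/3 ]
  [ 0  0    0 ]
  [ 9  4   13 ]
ρ3 := ρ3 − 9·ρ1
  [ 1  0  5/3 ]
  [ 0  0    0 ]
  [ 0  4   -2 ]
ρ2 <=> ρ3
  [ 1  0  5/3 ]
  [ 0  4   -2 ]
  [ 0  0    0 ]
ρ2 := 1/4·ρ2
  [ 1  0   5/3 ]
  [ 0  1  -1/2 ]
  [ 0  0     0 ]
The reduced form has 2 nonzero rows.

rank = 2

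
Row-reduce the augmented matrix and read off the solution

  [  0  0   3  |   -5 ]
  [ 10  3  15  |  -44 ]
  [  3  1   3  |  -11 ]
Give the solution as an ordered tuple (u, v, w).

(-1, -3, -5/3)

R1 ↔ R2
  [ 10  3  15  |  -44 ]
  [  0  0   3  |   -5 ]
  [  3  1   3  |  -11 ]
R1 → 1/10·R1
  [ 1  3/10  3/2  |  -22/5 ]
  [ 0     0    3  |     -5 ]
  [ 3     1    3  |    -11 ]
R3 → R3 − 3·R1
  [ 1  3/10   3/2  |  -22/5 ]
  [ 0     0     3  |     -5 ]
  [ 0  1/10  -3/2  |   11/5 ]
R2 ↔ R3
  [ 1  3/10   3/2  |  -22/5 ]
  [ 0  1/10  -3/2  |   11/5 ]
  [ 0     0     3  |     -5 ]
R2 → 10·R2
  [ 1  3/10  3/2  |  -22/5 ]
  [ 0     1  -15  |     22 ]
  [ 0     0    3  |     -5 ]
R3 → 1/3·R3
  [ 1  3/10  3/2  |  -22/5 ]
  [ 0     1  -15  |     22 ]
  [ 0     0    1  |   -5/3 ]
R2 → R2 + 15·R3
  [ 1  3/10  3/2  |  -22/5 ]
  [ 0     1    0  |     -3 ]
  [ 0     0    1  |   -5/3 ]
R1 → R1 − 3/2·R3
  [ 1  3/10  0  |  -19/10 ]
  [ 0     1  0  |      -3 ]
  [ 0     0  1  |    -5/3 ]
R1 → R1 − 3/10·R2
  [ 1  0  0  |    -1 ]
  [ 0  1  0  |    -3 ]
  [ 0  0  1  |  -5/3 ]
Reading off the last column: u = -1, v = -3, w = -5/3.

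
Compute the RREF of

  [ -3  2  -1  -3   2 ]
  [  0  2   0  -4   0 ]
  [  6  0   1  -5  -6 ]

r1 → -1/3·r1
  [ 1  -2/3  1/3   1  -2/3 ]
  [ 0     2    0  -4     0 ]
  [ 6     0    1  -5    -6 ]
r3 → r3 − 6·r1
  [ 1  -2/3  1/3    1  -2/3 ]
  [ 0     2    0   -4     0 ]
  [ 0     4   -1  -11    -2 ]
r2 → 1/2·r2
  [ 1  -2/3  1/3    1  -2/3 ]
  [ 0     1    0   -2     0 ]
  [ 0     4   -1  -11    -2 ]
r3 → r3 − 4·r2
  [ 1  -2/3  1/3   1  -2/3 ]
  [ 0     1    0  -2     0 ]
  [ 0     0   -1  -3    -2 ]
r3 → -1·r3
  [ 1  -2/3  1/3   1  -2/3 ]
  [ 0     1    0  -2     0 ]
  [ 0     0    1   3     2 ]
r1 → r1 − 1/3·r3
  [ 1  -2/3  0   0  -4/3 ]
  [ 0     1  0  -2     0 ]
  [ 0     0  1   3     2 ]
r1 → r1 + 2/3·r2
  [ 1  0  0  -4/3  -4/3 ]
  [ 0  1  0    -2     0 ]
  [ 0  0  1     3     2 ]

[[1, 0, 0, -4/3, -4/3], [0, 1, 0, -2, 0], [0, 0, 1, 3, 2]]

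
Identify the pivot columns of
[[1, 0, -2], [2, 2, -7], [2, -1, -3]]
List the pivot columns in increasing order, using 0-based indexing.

Subtract 2 times r1 from r2.
  [ 1   0  -2 ]
  [ 0   2  -3 ]
  [ 2  -1  -3 ]
Subtract 2 times r1 from r3.
  [ 1   0  -2 ]
  [ 0   2  -3 ]
  [ 0  -1   1 ]
Multiply r2 by 1/2.
  [ 1   0    -2 ]
  [ 0   1  -3/2 ]
  [ 0  -1     1 ]
Add r2 to r3.
  [ 1  0    -2 ]
  [ 0  1  -3/2 ]
  [ 0  0  -1/2 ]
Multiply r3 by -2.
  [ 1  0    -2 ]
  [ 0  1  -3/2 ]
  [ 0  0     1 ]
Add 3/2 times r3 to r2.
  [ 1  0  -2 ]
  [ 0  1   0 ]
  [ 0  0   1 ]
Add 2 times r3 to r1.
  [ 1  0  0 ]
  [ 0  1  0 ]
  [ 0  0  1 ]
Pivot columns are the columns containing a leading 1.

0, 1, 2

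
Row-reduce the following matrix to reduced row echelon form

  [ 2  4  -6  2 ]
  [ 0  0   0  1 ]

Multiply R1 by 1/2.
  [ 1  2  -3  1 ]
  [ 0  0   0  1 ]
Subtract R2 from R1.
  [ 1  2  -3  0 ]
  [ 0  0   0  1 ]

[[1, 2, -3, 0], [0, 0, 0, 1]]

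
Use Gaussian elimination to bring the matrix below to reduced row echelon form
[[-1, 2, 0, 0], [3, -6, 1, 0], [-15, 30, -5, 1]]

[[1, -2, 0, 0], [0, 0, 1, 0], [0, 0, 0, 1]]

R1 → -1·R1
  [   1  -2   0  0 ]
  [   3  -6   1  0 ]
  [ -15  30  -5  1 ]
R2 → R2 − 3·R1
  [   1  -2   0  0 ]
  [   0   0   1  0 ]
  [ -15  30  -5  1 ]
R3 → R3 + 15·R1
  [ 1  -2   0  0 ]
  [ 0   0   1  0 ]
  [ 0   0  -5  1 ]
R3 → R3 + 5·R2
  [ 1  -2  0  0 ]
  [ 0   0  1  0 ]
  [ 0   0  0  1 ]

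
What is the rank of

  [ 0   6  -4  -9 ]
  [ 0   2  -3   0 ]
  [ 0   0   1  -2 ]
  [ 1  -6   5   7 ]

rank = 4

Swap r1 and r4.
  [ 1  -6   5   7 ]
  [ 0   2  -3   0 ]
  [ 0   0   1  -2 ]
  [ 0   6  -4  -9 ]
Multiply r2 by 1/2.
  [ 1  -6     5   7 ]
  [ 0   1  -3/2   0 ]
  [ 0   0     1  -2 ]
  [ 0   6    -4  -9 ]
Subtract 6 times r2 from r4.
  [ 1  -6     5   7 ]
  [ 0   1  -3/2   0 ]
  [ 0   0     1  -2 ]
  [ 0   0     5  -9 ]
Subtract 5 times r3 from r4.
  [ 1  -6     5   7 ]
  [ 0   1  -3/2   0 ]
  [ 0   0     1  -2 ]
  [ 0   0     0   1 ]
Add 2 times r4 to r3.
  [ 1  -6     5  7 ]
  [ 0   1  -3/2  0 ]
  [ 0   0     1  0 ]
  [ 0   0     0  1 ]
Subtract 7 times r4 from r1.
  [ 1  -6     5  0 ]
  [ 0   1  -3/2  0 ]
  [ 0   0     1  0 ]
  [ 0   0     0  1 ]
Add 3/2 times r3 to r2.
  [ 1  -6  5  0 ]
  [ 0   1  0  0 ]
  [ 0   0  1  0 ]
  [ 0   0  0  1 ]
Subtract 5 times r3 from r1.
  [ 1  -6  0  0 ]
  [ 0   1  0  0 ]
  [ 0   0  1  0 ]
  [ 0   0  0  1 ]
Add 6 times r2 to r1.
  [ 1  0  0  0 ]
  [ 0  1  0  0 ]
  [ 0  0  1  0 ]
  [ 0  0  0  1 ]
The reduced form has 4 nonzero rows.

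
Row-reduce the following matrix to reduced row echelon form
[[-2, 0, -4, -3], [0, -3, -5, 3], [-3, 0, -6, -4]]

[[1, 0, 2, 0], [0, 1, 5/3, 0], [0, 0, 0, 1]]

R1 ← -1/2·R1
  [  1   0   2  3/2 ]
  [  0  -3  -5    3 ]
  [ -3   0  -6   -4 ]
R3 ← R3 + 3·R1
  [ 1   0   2  3/2 ]
  [ 0  -3  -5    3 ]
  [ 0   0   0  1/2 ]
R2 ← -1/3·R2
  [ 1  0    2  3/2 ]
  [ 0  1  5/3   -1 ]
  [ 0  0    0  1/2 ]
R3 ← 2·R3
  [ 1  0    2  3/2 ]
  [ 0  1  5/3   -1 ]
  [ 0  0    0    1 ]
R2 ← R2 + R3
  [ 1  0    2  3/2 ]
  [ 0  1  5/3    0 ]
  [ 0  0    0    1 ]
R1 ← R1 − 3/2·R3
  [ 1  0    2  0 ]
  [ 0  1  5/3  0 ]
  [ 0  0    0  1 ]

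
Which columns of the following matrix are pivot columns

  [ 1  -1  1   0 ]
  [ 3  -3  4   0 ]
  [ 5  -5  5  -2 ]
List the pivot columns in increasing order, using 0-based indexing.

r2 ← r2 − 3·r1
r3 ← r3 − 5·r1
r3 ← -1/2·r3
r1 ← r1 − r2
Pivot columns are the columns containing a leading 1.

0, 2, 3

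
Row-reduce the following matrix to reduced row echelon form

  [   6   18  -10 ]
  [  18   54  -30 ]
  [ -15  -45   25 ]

[[1, 3, -5/3], [0, 0, 0], [0, 0, 0]]

R1 → 1/6·R1
  [   1    3  -5/3 ]
  [  18   54   -30 ]
  [ -15  -45    25 ]
R2 → R2 − 18·R1
  [   1    3  -5/3 ]
  [   0    0     0 ]
  [ -15  -45    25 ]
R3 → R3 + 15·R1
  [ 1  3  -5/3 ]
  [ 0  0     0 ]
  [ 0  0     0 ]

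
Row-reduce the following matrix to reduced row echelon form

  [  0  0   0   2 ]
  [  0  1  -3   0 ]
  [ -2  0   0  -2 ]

R1 <-> R3
  [ -2  0   0  -2 ]
  [  0  1  -3   0 ]
  [  0  0   0   2 ]
R1 ← -1/2·R1
  [ 1  0   0  1 ]
  [ 0  1  -3  0 ]
  [ 0  0   0  2 ]
R3 ← 1/2·R3
  [ 1  0   0  1 ]
  [ 0  1  -3  0 ]
  [ 0  0   0  1 ]
R1 ← R1 − R3
  [ 1  0   0  0 ]
  [ 0  1  -3  0 ]
  [ 0  0   0  1 ]

[[1, 0, 0, 0], [0, 1, -3, 0], [0, 0, 0, 1]]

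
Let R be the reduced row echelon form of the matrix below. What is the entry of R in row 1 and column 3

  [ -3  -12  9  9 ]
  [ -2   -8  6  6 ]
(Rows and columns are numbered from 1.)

-3

r1 ← -1/3·r1
  [  1   4  -3  -3 ]
  [ -2  -8   6   6 ]
r2 ← r2 + 2·r1
  [ 1  4  -3  -3 ]
  [ 0  0   0   0 ]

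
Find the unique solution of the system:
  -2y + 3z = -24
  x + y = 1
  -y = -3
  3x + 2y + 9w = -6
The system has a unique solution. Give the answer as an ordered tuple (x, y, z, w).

(-2, 3, -6, -2/3)

Form the augmented matrix and row-reduce:
  [ 0  -2  3  0  |  -24 ]
  [ 1   1  0  0  |    1 ]
  [ 0  -1  0  0  |   -3 ]
  [ 3   2  0  9  |   -6 ]
Swap r1 and r2.
Subtract 3 times r1 from r4.
Multiply r2 by -1/2.
Add r2 to r3.
Add r2 to r4.
Multiply r3 by -2/3.
Add 3/2 times r3 to r4.
Multiply r4 by 1/9.
Add 3/2 times r3 to r2.
Subtract r2 from r1.
Reading off the last column: x = -2, y = 3, z = -6, w = -2/3.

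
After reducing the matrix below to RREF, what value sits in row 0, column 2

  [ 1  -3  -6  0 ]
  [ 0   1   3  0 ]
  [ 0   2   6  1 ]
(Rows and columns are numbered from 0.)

3

R3 -> R3 − 2·R2
  [ 1  -3  -6  0 ]
  [ 0   1   3  0 ]
  [ 0   0   0  1 ]
R1 -> R1 + 3·R2
  [ 1  0  3  0 ]
  [ 0  1  3  0 ]
  [ 0  0  0  1 ]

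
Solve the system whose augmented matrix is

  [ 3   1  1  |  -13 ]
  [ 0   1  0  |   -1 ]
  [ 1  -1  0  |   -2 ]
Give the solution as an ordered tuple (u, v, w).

R1 := 1/3·R1
R3 := R3 − R1
R3 := R3 + 4/3·R2
R3 := -3·R3
R1 := R1 − 1/3·R3
R1 := R1 − 1/3·R2
Reading off the last column: u = -3, v = -1, w = -3.

(-3, -1, -3)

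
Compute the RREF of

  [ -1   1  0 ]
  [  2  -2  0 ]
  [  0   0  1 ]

[[1, -1, 0], [0, 0, 1], [0, 0, 0]]

R1 -> -1·R1
  [ 1  -1  0 ]
  [ 2  -2  0 ]
  [ 0   0  1 ]
R2 -> R2 − 2·R1
  [ 1  -1  0 ]
  [ 0   0  0 ]
  [ 0   0  1 ]
R2 ↔ R3
  [ 1  -1  0 ]
  [ 0   0  1 ]
  [ 0   0  0 ]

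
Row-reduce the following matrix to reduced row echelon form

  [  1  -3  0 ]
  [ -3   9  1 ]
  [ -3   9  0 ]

Add 3 times r1 to r2.
  [  1  -3  0 ]
  [  0   0  1 ]
  [ -3   9  0 ]
Add 3 times r1 to r3.
  [ 1  -3  0 ]
  [ 0   0  1 ]
  [ 0   0  0 ]

[[1, -3, 0], [0, 0, 1], [0, 0, 0]]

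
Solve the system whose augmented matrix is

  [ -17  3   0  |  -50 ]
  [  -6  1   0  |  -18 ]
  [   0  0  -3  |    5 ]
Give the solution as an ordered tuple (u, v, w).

R1 ← -1/17·R1
  [  1  -3/17   0  |  50/17 ]
  [ -6      1   0  |    -18 ]
  [  0      0  -3  |      5 ]
R2 ← R2 + 6·R1
  [ 1  -3/17   0  |  50/17 ]
  [ 0  -1/17   0  |  -6/17 ]
  [ 0      0  -3  |      5 ]
R2 ← -17·R2
  [ 1  -3/17   0  |  50/17 ]
  [ 0      1   0  |      6 ]
  [ 0      0  -3  |      5 ]
R3 ← -1/3·R3
  [ 1  -3/17  0  |  50/17 ]
  [ 0      1  0  |      6 ]
  [ 0      0  1  |   -5/3 ]
R1 ← R1 + 3/17·R2
  [ 1  0  0  |     4 ]
  [ 0  1  0  |     6 ]
  [ 0  0  1  |  -5/3 ]
Reading off the last column: u = 4, v = 6, w = -5/3.

(4, 6, -5/3)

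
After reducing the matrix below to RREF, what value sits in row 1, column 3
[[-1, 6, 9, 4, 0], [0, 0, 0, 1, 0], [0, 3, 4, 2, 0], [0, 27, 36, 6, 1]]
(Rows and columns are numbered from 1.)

-1

r1 → -1·r1
  [ 1  -6  -9  -4  0 ]
  [ 0   0   0   1  0 ]
  [ 0   3   4   2  0 ]
  [ 0  27  36   6  1 ]
r2 ↔ r3
  [ 1  -6  -9  -4  0 ]
  [ 0   3   4   2  0 ]
  [ 0   0   0   1  0 ]
  [ 0  27  36   6  1 ]
r2 → 1/3·r2
  [ 1  -6   -9   -4  0 ]
  [ 0   1  4/3  2/3  0 ]
  [ 0   0    0    1  0 ]
  [ 0  27   36    6  1 ]
r4 → r4 − 27·r2
  [ 1  -6   -9   -4  0 ]
  [ 0   1  4/3  2/3  0 ]
  [ 0   0    0    1  0 ]
  [ 0   0    0  -12  1 ]
r4 → r4 + 12·r3
  [ 1  -6   -9   -4  0 ]
  [ 0   1  4/3  2/3  0 ]
  [ 0   0    0    1  0 ]
  [ 0   0    0    0  1 ]
r2 → r2 − 2/3·r3
  [ 1  -6   -9  -4  0 ]
  [ 0   1  4/3   0  0 ]
  [ 0   0    0   1  0 ]
  [ 0   0    0   0  1 ]
r1 → r1 + 4·r3
  [ 1  -6   -9  0  0 ]
  [ 0   1  4/3  0  0 ]
  [ 0   0    0  1  0 ]
  [ 0   0    0  0  1 ]
r1 → r1 + 6·r2
  [ 1  0   -1  0  0 ]
  [ 0  1  4/3  0  0 ]
  [ 0  0    0  1  0 ]
  [ 0  0    0  0  1 ]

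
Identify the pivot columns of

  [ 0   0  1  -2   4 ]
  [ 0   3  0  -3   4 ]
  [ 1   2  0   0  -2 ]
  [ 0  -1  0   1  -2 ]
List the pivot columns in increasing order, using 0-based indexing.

Swap r1 and r3.
  [ 1   2  0   0  -2 ]
  [ 0   3  0  -3   4 ]
  [ 0   0  1  -2   4 ]
  [ 0  -1  0   1  -2 ]
Multiply r2 by 1/3.
  [ 1   2  0   0   -2 ]
  [ 0   1  0  -1  4/3 ]
  [ 0   0  1  -2    4 ]
  [ 0  -1  0   1   -2 ]
Add r2 to r4.
  [ 1  2  0   0    -2 ]
  [ 0  1  0  -1   4/3 ]
  [ 0  0  1  -2     4 ]
  [ 0  0  0   0  -2/3 ]
Multiply r4 by -3/2.
  [ 1  2  0   0   -2 ]
  [ 0  1  0  -1  4/3 ]
  [ 0  0  1  -2    4 ]
  [ 0  0  0   0    1 ]
Subtract 4 times r4 from r3.
  [ 1  2  0   0   -2 ]
  [ 0  1  0  -1  4/3 ]
  [ 0  0  1  -2    0 ]
  [ 0  0  0   0    1 ]
Subtract 4/3 times r4 from r2.
  [ 1  2  0   0  -2 ]
  [ 0  1  0  -1   0 ]
  [ 0  0  1  -2   0 ]
  [ 0  0  0   0   1 ]
Add 2 times r4 to r1.
  [ 1  2  0   0  0 ]
  [ 0  1  0  -1  0 ]
  [ 0  0  1  -2  0 ]
  [ 0  0  0   0  1 ]
Subtract 2 times r2 from r1.
  [ 1  0  0   2  0 ]
  [ 0  1  0  -1  0 ]
  [ 0  0  1  -2  0 ]
  [ 0  0  0   0  1 ]
Pivot columns are the columns containing a leading 1.

0, 1, 2, 4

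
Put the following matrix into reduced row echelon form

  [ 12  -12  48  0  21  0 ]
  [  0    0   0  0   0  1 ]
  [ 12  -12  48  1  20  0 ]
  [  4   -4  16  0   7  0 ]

[[1, -1, 4, 0, 7/4, 0], [0, 0, 0, 1, -1, 0], [0, 0, 0, 0, 0, 1], [0, 0, 0, 0, 0, 0]]

R1 ← 1/12·R1
  [  1   -1   4  0  7/4  0 ]
  [  0    0   0  0    0  1 ]
  [ 12  -12  48  1   20  0 ]
  [  4   -4  16  0    7  0 ]
R3 ← R3 − 12·R1
  [ 1  -1   4  0  7/4  0 ]
  [ 0   0   0  0    0  1 ]
  [ 0   0   0  1   -1  0 ]
  [ 4  -4  16  0    7  0 ]
R4 ← R4 − 4·R1
  [ 1  -1  4  0  7/4  0 ]
  [ 0   0  0  0    0  1 ]
  [ 0   0  0  1   -1  0 ]
  [ 0   0  0  0    0  0 ]
R2 <-> R3
  [ 1  -1  4  0  7/4  0 ]
  [ 0   0  0  1   -1  0 ]
  [ 0   0  0  0    0  1 ]
  [ 0   0  0  0    0  0 ]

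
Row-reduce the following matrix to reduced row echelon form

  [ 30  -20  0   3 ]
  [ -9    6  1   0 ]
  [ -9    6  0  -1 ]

[[1, -2/3, 0, 0], [0, 0, 1, 0], [0, 0, 0, 1]]

r1 → 1/30·r1
  [  1  -2/3  0  1/10 ]
  [ -9     6  1     0 ]
  [ -9     6  0    -1 ]
r2 → r2 + 9·r1
  [  1  -2/3  0  1/10 ]
  [  0     0  1  9/10 ]
  [ -9     6  0    -1 ]
r3 → r3 + 9·r1
  [ 1  -2/3  0   1/10 ]
  [ 0     0  1   9/10 ]
  [ 0     0  0  -1/10 ]
r3 → -10·r3
  [ 1  -2/3  0  1/10 ]
  [ 0     0  1  9/10 ]
  [ 0     0  0     1 ]
r2 → r2 − 9/10·r3
  [ 1  -2/3  0  1/10 ]
  [ 0     0  1     0 ]
  [ 0     0  0     1 ]
r1 → r1 − 1/10·r3
  [ 1  -2/3  0  0 ]
  [ 0     0  1  0 ]
  [ 0     0  0  1 ]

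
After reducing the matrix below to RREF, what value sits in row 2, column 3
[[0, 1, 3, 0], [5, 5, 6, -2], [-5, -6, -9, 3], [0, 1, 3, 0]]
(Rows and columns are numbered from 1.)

3

Swap R1 and R2.
Multiply R1 by 1/5.
Add 5 times R1 to R3.
Add R2 to R3.
Subtract R2 from R4.
Add 2/5 times R3 to R1.
Subtract R2 from R1.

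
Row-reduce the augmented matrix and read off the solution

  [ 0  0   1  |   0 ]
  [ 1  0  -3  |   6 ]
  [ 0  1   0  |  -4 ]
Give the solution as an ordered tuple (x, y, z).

ρ1 <-> ρ2
  [ 1  0  -3  |   6 ]
  [ 0  0   1  |   0 ]
  [ 0  1   0  |  -4 ]
ρ2 <-> ρ3
  [ 1  0  -3  |   6 ]
  [ 0  1   0  |  -4 ]
  [ 0  0   1  |   0 ]
ρ1 -> ρ1 + 3·ρ3
  [ 1  0  0  |   6 ]
  [ 0  1  0  |  -4 ]
  [ 0  0  1  |   0 ]
Reading off the last column: x = 6, y = -4, z = 0.

(6, -4, 0)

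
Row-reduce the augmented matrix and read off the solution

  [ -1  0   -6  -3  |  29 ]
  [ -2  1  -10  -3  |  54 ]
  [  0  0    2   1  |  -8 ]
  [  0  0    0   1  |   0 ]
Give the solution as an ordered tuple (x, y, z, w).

(-5, 4, -4, 0)

R1 ← -1·R1
  [  1  0    6   3  |  -29 ]
  [ -2  1  -10  -3  |   54 ]
  [  0  0    2   1  |   -8 ]
  [  0  0    0   1  |    0 ]
R2 ← R2 + 2·R1
  [ 1  0  6  3  |  -29 ]
  [ 0  1  2  3  |   -4 ]
  [ 0  0  2  1  |   -8 ]
  [ 0  0  0  1  |    0 ]
R3 ← 1/2·R3
  [ 1  0  6    3  |  -29 ]
  [ 0  1  2    3  |   -4 ]
  [ 0  0  1  1/2  |   -4 ]
  [ 0  0  0    1  |    0 ]
R3 ← R3 − 1/2·R4
  [ 1  0  6  3  |  -29 ]
  [ 0  1  2  3  |   -4 ]
  [ 0  0  1  0  |   -4 ]
  [ 0  0  0  1  |    0 ]
R2 ← R2 − 3·R4
  [ 1  0  6  3  |  -29 ]
  [ 0  1  2  0  |   -4 ]
  [ 0  0  1  0  |   -4 ]
  [ 0  0  0  1  |    0 ]
R1 ← R1 − 3·R4
  [ 1  0  6  0  |  -29 ]
  [ 0  1  2  0  |   -4 ]
  [ 0  0  1  0  |   -4 ]
  [ 0  0  0  1  |    0 ]
R2 ← R2 − 2·R3
  [ 1  0  6  0  |  -29 ]
  [ 0  1  0  0  |    4 ]
  [ 0  0  1  0  |   -4 ]
  [ 0  0  0  1  |    0 ]
R1 ← R1 − 6·R3
  [ 1  0  0  0  |  -5 ]
  [ 0  1  0  0  |   4 ]
  [ 0  0  1  0  |  -4 ]
  [ 0  0  0  1  |   0 ]
Reading off the last column: x = -5, y = 4, z = -4, w = 0.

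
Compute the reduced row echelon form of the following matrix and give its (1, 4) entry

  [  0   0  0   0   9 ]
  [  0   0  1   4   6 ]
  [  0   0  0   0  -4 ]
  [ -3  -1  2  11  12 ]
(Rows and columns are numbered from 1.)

-1

r1 <=> r4
  [ -3  -1  2  11  12 ]
  [  0   0  1   4   6 ]
  [  0   0  0   0  -4 ]
  [  0   0  0   0   9 ]
r1 → -1/3·r1
  [ 1  1/3  -2/3  -11/3  -4 ]
  [ 0    0     1      4   6 ]
  [ 0    0     0      0  -4 ]
  [ 0    0     0      0   9 ]
r3 → -1/4·r3
  [ 1  1/3  -2/3  -11/3  -4 ]
  [ 0    0     1      4   6 ]
  [ 0    0     0      0   1 ]
  [ 0    0     0      0   9 ]
r4 → r4 − 9·r3
  [ 1  1/3  -2/3  -11/3  -4 ]
  [ 0    0     1      4   6 ]
  [ 0    0     0      0   1 ]
  [ 0    0     0      0   0 ]
r2 → r2 − 6·r3
  [ 1  1/3  -2/3  -11/3  -4 ]
  [ 0    0     1      4   0 ]
  [ 0    0     0      0   1 ]
  [ 0    0     0      0   0 ]
r1 → r1 + 4·r3
  [ 1  1/3  -2/3  -11/3  0 ]
  [ 0    0     1      4  0 ]
  [ 0    0     0      0  1 ]
  [ 0    0     0      0  0 ]
r1 → r1 + 2/3·r2
  [ 1  1/3  0  -1  0 ]
  [ 0    0  1   4  0 ]
  [ 0    0  0   0  1 ]
  [ 0    0  0   0  0 ]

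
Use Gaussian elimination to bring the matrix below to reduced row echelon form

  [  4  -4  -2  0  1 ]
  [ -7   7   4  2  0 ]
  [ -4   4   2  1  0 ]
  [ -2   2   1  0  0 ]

R1 := 1/4·R1
  [  1  -1  -1/2  0  1/4 ]
  [ -7   7     4  2    0 ]
  [ -4   4     2  1    0 ]
  [ -2   2     1  0    0 ]
R2 := R2 + 7·R1
  [  1  -1  -1/2  0  1/4 ]
  [  0   0   1/2  2  7/4 ]
  [ -4   4     2  1    0 ]
  [ -2   2     1  0    0 ]
R3 := R3 + 4·R1
  [  1  -1  -1/2  0  1/4 ]
  [  0   0   1/2  2  7/4 ]
  [  0   0     0  1    1 ]
  [ -2   2     1  0    0 ]
R4 := R4 + 2·R1
  [ 1  -1  -1/2  0  1/4 ]
  [ 0   0   1/2  2  7/4 ]
  [ 0   0     0  1    1 ]
  [ 0   0     0  0  1/2 ]
R2 := 2·R2
  [ 1  -1  -1/2  0  1/4 ]
  [ 0   0     1  4  7/2 ]
  [ 0   0     0  1    1 ]
  [ 0   0     0  0  1/2 ]
R4 := 2·R4
  [ 1  -1  -1/2  0  1/4 ]
  [ 0   0     1  4  7/2 ]
  [ 0   0     0  1    1 ]
  [ 0   0     0  0    1 ]
R3 := R3 − R4
  [ 1  -1  -1/2  0  1/4 ]
  [ 0   0     1  4  7/2 ]
  [ 0   0     0  1    0 ]
  [ 0   0     0  0    1 ]
R2 := R2 − 7/2·R4
  [ 1  -1  -1/2  0  1/4 ]
  [ 0   0     1  4    0 ]
  [ 0   0     0  1    0 ]
  [ 0   0     0  0    1 ]
R1 := R1 − 1/4·R4
  [ 1  -1  -1/2  0  0 ]
  [ 0   0     1  4  0 ]
  [ 0   0     0  1  0 ]
  [ 0   0     0  0  1 ]
R2 := R2 − 4·R3
  [ 1  -1  -1/2  0  0 ]
  [ 0   0     1  0  0 ]
  [ 0   0     0  1  0 ]
  [ 0   0     0  0  1 ]
R1 := R1 + 1/2·R2
  [ 1  -1  0  0  0 ]
  [ 0   0  1  0  0 ]
  [ 0   0  0  1  0 ]
  [ 0   0  0  0  1 ]

[[1, -1, 0, 0, 0], [0, 0, 1, 0, 0], [0, 0, 0, 1, 0], [0, 0, 0, 0, 1]]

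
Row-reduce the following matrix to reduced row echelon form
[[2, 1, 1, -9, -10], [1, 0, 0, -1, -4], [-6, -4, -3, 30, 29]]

Multiply ρ1 by 1/2.
  [  1  1/2  1/2  -9/2  -5 ]
  [  1    0    0    -1  -4 ]
  [ -6   -4   -3    30  29 ]
Subtract ρ1 from ρ2.
  [  1   1/2   1/2  -9/2  -5 ]
  [  0  -1/2  -1/2   7/2   1 ]
  [ -6    -4    -3    30  29 ]
Add 6 times ρ1 to ρ3.
  [ 1   1/2   1/2  -9/2  -5 ]
  [ 0  -1/2  -1/2   7/2   1 ]
  [ 0    -1     0     3  -1 ]
Multiply ρ2 by -2.
  [ 1  1/2  1/2  -9/2  -5 ]
  [ 0    1    1    -7  -2 ]
  [ 0   -1    0     3  -1 ]
Add ρ2 to ρ3.
  [ 1  1/2  1/2  -9/2  -5 ]
  [ 0    1    1    -7  -2 ]
  [ 0    0    1    -4  -3 ]
Subtract ρ3 from ρ2.
  [ 1  1/2  1/2  -9/2  -5 ]
  [ 0    1    0    -3   1 ]
  [ 0    0    1    -4  -3 ]
Subtract 1/2 times ρ3 from ρ1.
  [ 1  1/2  0  -5/2  -7/2 ]
  [ 0    1  0    -3     1 ]
  [ 0    0  1    -4    -3 ]
Subtract 1/2 times ρ2 from ρ1.
  [ 1  0  0  -1  -4 ]
  [ 0  1  0  -3   1 ]
  [ 0  0  1  -4  -3 ]

[[1, 0, 0, -1, -4], [0, 1, 0, -3, 1], [0, 0, 1, -4, -3]]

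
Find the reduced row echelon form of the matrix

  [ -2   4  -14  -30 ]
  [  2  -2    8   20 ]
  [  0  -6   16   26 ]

R1 := -1/2·R1
R2 := R2 − 2·R1
R2 := 1/2·R2
R3 := R3 + 6·R2
R3 := -1/2·R3
R2 := R2 + 3·R3
R1 := R1 − 7·R3
R1 := R1 + 2·R2

[[1, 0, 0, 3], [0, 1, 0, 1], [0, 0, 1, 2]]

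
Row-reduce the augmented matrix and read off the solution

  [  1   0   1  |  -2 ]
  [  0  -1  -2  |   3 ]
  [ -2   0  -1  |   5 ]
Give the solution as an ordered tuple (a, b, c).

(-3, -5, 1)

r3 ← r3 + 2·r1
  [ 1   0   1  |  -2 ]
  [ 0  -1  -2  |   3 ]
  [ 0   0   1  |   1 ]
r2 ← -1·r2
  [ 1  0  1  |  -2 ]
  [ 0  1  2  |  -3 ]
  [ 0  0  1  |   1 ]
r2 ← r2 − 2·r3
  [ 1  0  1  |  -2 ]
  [ 0  1  0  |  -5 ]
  [ 0  0  1  |   1 ]
r1 ← r1 − r3
  [ 1  0  0  |  -3 ]
  [ 0  1  0  |  -5 ]
  [ 0  0  1  |   1 ]
Reading off the last column: a = -3, b = -5, c = 1.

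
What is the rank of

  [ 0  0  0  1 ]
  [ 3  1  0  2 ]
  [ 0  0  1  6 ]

R1 <-> R2
R1 := 1/3·R1
R2 <-> R3
R2 := R2 − 6·R3
R1 := R1 − 2/3·R3
The reduced form has 3 nonzero rows.

rank = 3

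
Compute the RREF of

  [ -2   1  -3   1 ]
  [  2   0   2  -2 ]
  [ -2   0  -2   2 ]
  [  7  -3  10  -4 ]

[[1, 0, 1, -1], [0, 1, -1, -1], [0, 0, 0, 0], [0, 0, 0, 0]]

r1 -> -1/2·r1
  [  1  -1/2  3/2  -1/2 ]
  [  2     0    2    -2 ]
  [ -2     0   -2     2 ]
  [  7    -3   10    -4 ]
r2 -> r2 − 2·r1
  [  1  -1/2  3/2  -1/2 ]
  [  0     1   -1    -1 ]
  [ -2     0   -2     2 ]
  [  7    -3   10    -4 ]
r3 -> r3 + 2·r1
  [ 1  -1/2  3/2  -1/2 ]
  [ 0     1   -1    -1 ]
  [ 0    -1    1     1 ]
  [ 7    -3   10    -4 ]
r4 -> r4 − 7·r1
  [ 1  -1/2   3/2  -1/2 ]
  [ 0     1    -1    -1 ]
  [ 0    -1     1     1 ]
  [ 0   1/2  -1/2  -1/2 ]
r3 -> r3 + r2
  [ 1  -1/2   3/2  -1/2 ]
  [ 0     1    -1    -1 ]
  [ 0     0     0     0 ]
  [ 0   1/2  -1/2  -1/2 ]
r4 -> r4 − 1/2·r2
  [ 1  -1/2  3/2  -1/2 ]
  [ 0     1   -1    -1 ]
  [ 0     0    0     0 ]
  [ 0     0    0     0 ]
r1 -> r1 + 1/2·r2
  [ 1  0   1  -1 ]
  [ 0  1  -1  -1 ]
  [ 0  0   0   0 ]
  [ 0  0   0   0 ]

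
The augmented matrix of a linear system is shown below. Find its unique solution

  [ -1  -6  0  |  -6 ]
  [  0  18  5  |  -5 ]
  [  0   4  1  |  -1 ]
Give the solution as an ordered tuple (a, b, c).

ρ1 := -1·ρ1
  [ 1   6  0  |   6 ]
  [ 0  18  5  |  -5 ]
  [ 0   4  1  |  -1 ]
ρ2 := 1/18·ρ2
  [ 1  6     0  |      6 ]
  [ 0  1  5/18  |  -5/18 ]
  [ 0  4     1  |     -1 ]
ρ3 := ρ3 − 4·ρ2
  [ 1  6     0  |      6 ]
  [ 0  1  5/18  |  -5/18 ]
  [ 0  0  -1/9  |    1/9 ]
ρ3 := -9·ρ3
  [ 1  6     0  |      6 ]
  [ 0  1  5/18  |  -5/18 ]
  [ 0  0     1  |     -1 ]
ρ2 := ρ2 − 5/18·ρ3
  [ 1  6  0  |   6 ]
  [ 0  1  0  |   0 ]
  [ 0  0  1  |  -1 ]
ρ1 := ρ1 − 6·ρ2
  [ 1  0  0  |   6 ]
  [ 0  1  0  |   0 ]
  [ 0  0  1  |  -1 ]
Reading off the last column: a = 6, b = 0, c = -1.

(6, 0, -1)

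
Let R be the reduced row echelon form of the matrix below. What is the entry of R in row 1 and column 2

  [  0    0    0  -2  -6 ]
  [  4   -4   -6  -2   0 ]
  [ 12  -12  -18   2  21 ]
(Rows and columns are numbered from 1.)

R1 ↔ R2
R1 ← 1/4·R1
R3 ← R3 − 12·R1
R2 ← -1/2·R2
R3 ← R3 − 8·R2
R3 ← -1/3·R3
R2 ← R2 − 3·R3
R1 ← R1 + 1/2·R2

-1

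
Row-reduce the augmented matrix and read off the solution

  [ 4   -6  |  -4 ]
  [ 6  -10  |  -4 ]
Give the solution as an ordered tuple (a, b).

(-4, -2)

R1 → 1/4·R1
R2 → R2 − 6·R1
R2 → -1·R2
R1 → R1 + 3/2·R2
Reading off the last column: a = -4, b = -2.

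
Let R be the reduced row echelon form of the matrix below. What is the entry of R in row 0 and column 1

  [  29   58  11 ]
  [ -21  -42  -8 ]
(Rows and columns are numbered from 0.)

ρ1 → 1/29·ρ1
ρ2 → ρ2 + 21·ρ1
ρ2 → -29·ρ2
ρ1 → ρ1 − 11/29·ρ2

2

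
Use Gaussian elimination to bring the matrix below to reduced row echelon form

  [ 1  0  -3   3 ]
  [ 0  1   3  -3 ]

[[1, 0, -3, 3], [0, 1, 3, -3]]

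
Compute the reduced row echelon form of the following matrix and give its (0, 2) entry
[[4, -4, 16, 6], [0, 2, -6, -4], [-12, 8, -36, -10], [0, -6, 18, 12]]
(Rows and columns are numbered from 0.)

1

Multiply ρ1 by 1/4.
  [   1  -1    4  3/2 ]
  [   0   2   -6   -4 ]
  [ -12   8  -36  -10 ]
  [   0  -6   18   12 ]
Add 12 times ρ1 to ρ3.
  [ 1  -1   4  3/2 ]
  [ 0   2  -6   -4 ]
  [ 0  -4  12    8 ]
  [ 0  -6  18   12 ]
Multiply ρ2 by 1/2.
  [ 1  -1   4  3/2 ]
  [ 0   1  -3   -2 ]
  [ 0  -4  12    8 ]
  [ 0  -6  18   12 ]
Add 4 times ρ2 to ρ3.
  [ 1  -1   4  3/2 ]
  [ 0   1  -3   -2 ]
  [ 0   0   0    0 ]
  [ 0  -6  18   12 ]
Add 6 times ρ2 to ρ4.
  [ 1  -1   4  3/2 ]
  [ 0   1  -3   -2 ]
  [ 0   0   0    0 ]
  [ 0   0   0    0 ]
Add ρ2 to ρ1.
  [ 1  0   1  -1/2 ]
  [ 0  1  -3    -2 ]
  [ 0  0   0     0 ]
  [ 0  0   0     0 ]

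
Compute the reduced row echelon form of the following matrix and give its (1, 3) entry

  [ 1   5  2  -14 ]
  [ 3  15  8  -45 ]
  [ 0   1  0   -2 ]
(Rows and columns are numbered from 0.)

r2 -> r2 − 3·r1
  [ 1  5  2  -14 ]
  [ 0  0  2   -3 ]
  [ 0  1  0   -2 ]
r2 <-> r3
  [ 1  5  2  -14 ]
  [ 0  1  0   -2 ]
  [ 0  0  2   -3 ]
r3 -> 1/2·r3
  [ 1  5  2   -14 ]
  [ 0  1  0    -2 ]
  [ 0  0  1  -3/2 ]
r1 -> r1 − 2·r3
  [ 1  5  0   -11 ]
  [ 0  1  0    -2 ]
  [ 0  0  1  -3/2 ]
r1 -> r1 − 5·r2
  [ 1  0  0    -1 ]
  [ 0  1  0    -2 ]
  [ 0  0  1  -3/2 ]

-2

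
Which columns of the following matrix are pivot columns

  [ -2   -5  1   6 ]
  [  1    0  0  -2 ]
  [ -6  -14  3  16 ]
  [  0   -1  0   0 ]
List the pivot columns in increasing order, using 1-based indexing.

1, 2, 3, 4

ρ1 -> -1/2·ρ1
  [  1  5/2  -1/2  -3 ]
  [  1    0     0  -2 ]
  [ -6  -14     3  16 ]
  [  0   -1     0   0 ]
ρ2 -> ρ2 − ρ1
  [  1   5/2  -1/2  -3 ]
  [  0  -5/2   1/2   1 ]
  [ -6   -14     3  16 ]
  [  0    -1     0   0 ]
ρ3 -> ρ3 + 6·ρ1
  [ 1   5/2  -1/2  -3 ]
  [ 0  -5/2   1/2   1 ]
  [ 0     1     0  -2 ]
  [ 0    -1     0   0 ]
ρ2 -> -2/5·ρ2
  [ 1  5/2  -1/2    -3 ]
  [ 0    1  -1/5  -2/5 ]
  [ 0    1     0    -2 ]
  [ 0   -1     0     0 ]
ρ3 -> ρ3 − ρ2
  [ 1  5/2  -1/2    -3 ]
  [ 0    1  -1/5  -2/5 ]
  [ 0    0   1/5  -8/5 ]
  [ 0   -1     0     0 ]
ρ4 -> ρ4 + ρ2
  [ 1  5/2  -1/2    -3 ]
  [ 0    1  -1/5  -2/5 ]
  [ 0    0   1/5  -8/5 ]
  [ 0    0  -1/5  -2/5 ]
ρ3 -> 5·ρ3
  [ 1  5/2  -1/2    -3 ]
  [ 0    1  -1/5  -2/5 ]
  [ 0    0     1    -8 ]
  [ 0    0  -1/5  -2/5 ]
ρ4 -> ρ4 + 1/5·ρ3
  [ 1  5/2  -1/2    -3 ]
  [ 0    1  -1/5  -2/5 ]
  [ 0    0     1    -8 ]
  [ 0    0     0    -2 ]
ρ4 -> -1/2·ρ4
  [ 1  5/2  -1/2    -3 ]
  [ 0    1  -1/5  -2/5 ]
  [ 0    0     1    -8 ]
  [ 0    0     0     1 ]
ρ3 -> ρ3 + 8·ρ4
  [ 1  5/2  -1/2    -3 ]
  [ 0    1  -1/5  -2/5 ]
  [ 0    0     1     0 ]
  [ 0    0     0     1 ]
ρ2 -> ρ2 + 2/5·ρ4
  [ 1  5/2  -1/2  -3 ]
  [ 0    1  -1/5   0 ]
  [ 0    0     1   0 ]
  [ 0    0     0   1 ]
ρ1 -> ρ1 + 3·ρ4
  [ 1  5/2  -1/2  0 ]
  [ 0    1  -1/5  0 ]
  [ 0    0     1  0 ]
  [ 0    0     0  1 ]
ρ2 -> ρ2 + 1/5·ρ3
  [ 1  5/2  -1/2  0 ]
  [ 0    1     0  0 ]
  [ 0    0     1  0 ]
  [ 0    0     0  1 ]
ρ1 -> ρ1 + 1/2·ρ3
  [ 1  5/2  0  0 ]
  [ 0    1  0  0 ]
  [ 0    0  1  0 ]
  [ 0    0  0  1 ]
ρ1 -> ρ1 − 5/2·ρ2
  [ 1  0  0  0 ]
  [ 0  1  0  0 ]
  [ 0  0  1  0 ]
  [ 0  0  0  1 ]
Pivot columns are the columns containing a leading 1.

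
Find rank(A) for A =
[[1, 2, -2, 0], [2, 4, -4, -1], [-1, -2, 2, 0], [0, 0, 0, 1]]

r2 ← r2 − 2·r1
r3 ← r3 + r1
r2 ← -1·r2
r4 ← r4 − r2
The reduced form has 2 nonzero rows.

rank = 2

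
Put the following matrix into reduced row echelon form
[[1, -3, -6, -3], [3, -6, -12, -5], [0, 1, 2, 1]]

ρ2 -> ρ2 − 3·ρ1
  [ 1  -3  -6  -3 ]
  [ 0   3   6   4 ]
  [ 0   1   2   1 ]
ρ2 -> 1/3·ρ2
  [ 1  -3  -6   -3 ]
  [ 0   1   2  4/3 ]
  [ 0   1   2    1 ]
ρ3 -> ρ3 − ρ2
  [ 1  -3  -6    -3 ]
  [ 0   1   2   4/3 ]
  [ 0   0   0  -1/3 ]
ρ3 -> -3·ρ3
  [ 1  -3  -6   -3 ]
  [ 0   1   2  4/3 ]
  [ 0   0   0    1 ]
ρ2 -> ρ2 − 4/3·ρ3
  [ 1  -3  -6  -3 ]
  [ 0   1   2   0 ]
  [ 0   0   0   1 ]
ρ1 -> ρ1 + 3·ρ3
  [ 1  -3  -6  0 ]
  [ 0   1   2  0 ]
  [ 0   0   0  1 ]
ρ1 -> ρ1 + 3·ρ2
  [ 1  0  0  0 ]
  [ 0  1  2  0 ]
  [ 0  0  0  1 ]

[[1, 0, 0, 0], [0, 1, 2, 0], [0, 0, 0, 1]]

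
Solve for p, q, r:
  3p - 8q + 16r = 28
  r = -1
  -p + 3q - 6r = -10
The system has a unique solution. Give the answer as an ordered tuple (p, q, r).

(4, -4, -1)

Form the augmented matrix and row-reduce:
  [  3  -8  16  |   28 ]
  [  0   0   1  |   -1 ]
  [ -1   3  -6  |  -10 ]
ρ1 → 1/3·ρ1
  [  1  -8/3  16/3  |  28/3 ]
  [  0     0     1  |    -1 ]
  [ -1     3    -6  |   -10 ]
ρ3 → ρ3 + ρ1
  [ 1  -8/3  16/3  |  28/3 ]
  [ 0     0     1  |    -1 ]
  [ 0   1/3  -2/3  |  -2/3 ]
ρ2 <-> ρ3
  [ 1  -8/3  16/3  |  28/3 ]
  [ 0   1/3  -2/3  |  -2/3 ]
  [ 0     0     1  |    -1 ]
ρ2 → 3·ρ2
  [ 1  -8/3  16/3  |  28/3 ]
  [ 0     1    -2  |    -2 ]
  [ 0     0     1  |    -1 ]
ρ2 → ρ2 + 2·ρ3
  [ 1  -8/3  16/3  |  28/3 ]
  [ 0     1     0  |    -4 ]
  [ 0     0     1  |    -1 ]
ρ1 → ρ1 − 16/3·ρ3
  [ 1  -8/3  0  |  44/3 ]
  [ 0     1  0  |    -4 ]
  [ 0     0  1  |    -1 ]
ρ1 → ρ1 + 8/3·ρ2
  [ 1  0  0  |   4 ]
  [ 0  1  0  |  -4 ]
  [ 0  0  1  |  -1 ]
Reading off the last column: p = 4, q = -4, r = -1.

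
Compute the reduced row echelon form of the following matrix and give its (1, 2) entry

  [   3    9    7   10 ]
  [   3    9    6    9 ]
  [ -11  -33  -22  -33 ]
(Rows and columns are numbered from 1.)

3

R1 ← 1/3·R1
  [   1    3  7/3  10/3 ]
  [   3    9    6     9 ]
  [ -11  -33  -22   -33 ]
R2 ← R2 − 3·R1
  [   1    3  7/3  10/3 ]
  [   0    0   -1    -1 ]
  [ -11  -33  -22   -33 ]
R3 ← R3 + 11·R1
  [ 1  3   7/3  10/3 ]
  [ 0  0    -1    -1 ]
  [ 0  0  11/3  11/3 ]
R2 ← -1·R2
  [ 1  3   7/3  10/3 ]
  [ 0  0     1     1 ]
  [ 0  0  11/3  11/3 ]
R3 ← R3 − 11/3·R2
  [ 1  3  7/3  10/3 ]
  [ 0  0    1     1 ]
  [ 0  0    0     0 ]
R1 ← R1 − 7/3·R2
  [ 1  3  0  1 ]
  [ 0  0  1  1 ]
  [ 0  0  0  0 ]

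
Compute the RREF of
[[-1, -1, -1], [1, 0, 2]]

[[1, 0, 2], [0, 1, -1]]

ρ1 -> -1·ρ1
  [ 1  1  1 ]
  [ 1  0  2 ]
ρ2 -> ρ2 − ρ1
  [ 1   1  1 ]
  [ 0  -1  1 ]
ρ2 -> -1·ρ2
  [ 1  1   1 ]
  [ 0  1  -1 ]
ρ1 -> ρ1 − ρ2
  [ 1  0   2 ]
  [ 0  1  -1 ]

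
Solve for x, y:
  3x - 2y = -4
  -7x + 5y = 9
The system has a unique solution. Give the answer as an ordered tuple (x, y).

Form the augmented matrix and row-reduce:
  [  3  -2  |  -4 ]
  [ -7   5  |   9 ]
R1 ← 1/3·R1
  [  1  -2/3  |  -4/3 ]
  [ -7     5  |     9 ]
R2 ← R2 + 7·R1
  [ 1  -2/3  |  -4/3 ]
  [ 0   1/3  |  -1/3 ]
R2 ← 3·R2
  [ 1  -2/3  |  -4/3 ]
  [ 0     1  |    -1 ]
R1 ← R1 + 2/3·R2
  [ 1  0  |  -2 ]
  [ 0  1  |  -1 ]
Reading off the last column: x = -2, y = -1.

(-2, -1)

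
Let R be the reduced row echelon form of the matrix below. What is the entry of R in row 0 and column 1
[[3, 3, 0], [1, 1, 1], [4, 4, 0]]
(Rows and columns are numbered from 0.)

R1 -> 1/3·R1
R2 -> R2 − R1
R3 -> R3 − 4·R1

1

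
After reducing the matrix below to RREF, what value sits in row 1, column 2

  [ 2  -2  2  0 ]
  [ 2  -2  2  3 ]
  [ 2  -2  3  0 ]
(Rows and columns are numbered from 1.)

-1

ρ1 ← 1/2·ρ1
  [ 1  -1  1  0 ]
  [ 2  -2  2  3 ]
  [ 2  -2  3  0 ]
ρ2 ← ρ2 − 2·ρ1
  [ 1  -1  1  0 ]
  [ 0   0  0  3 ]
  [ 2  -2  3  0 ]
ρ3 ← ρ3 − 2·ρ1
  [ 1  -1  1  0 ]
  [ 0   0  0  3 ]
  [ 0   0  1  0 ]
ρ2 ↔ ρ3
  [ 1  -1  1  0 ]
  [ 0   0  1  0 ]
  [ 0   0  0  3 ]
ρ3 ← 1/3·ρ3
  [ 1  -1  1  0 ]
  [ 0   0  1  0 ]
  [ 0   0  0  1 ]
ρ1 ← ρ1 − ρ2
  [ 1  -1  0  0 ]
  [ 0   0  1  0 ]
  [ 0   0  0  1 ]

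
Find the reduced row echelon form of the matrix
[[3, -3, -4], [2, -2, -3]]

[[1, -1, 0], [0, 0, 1]]

R1 -> 1/3·R1
  [ 1  -1  -4/3 ]
  [ 2  -2    -3 ]
R2 -> R2 − 2·R1
  [ 1  -1  -4/3 ]
  [ 0   0  -1/3 ]
R2 -> -3·R2
  [ 1  -1  -4/3 ]
  [ 0   0     1 ]
R1 -> R1 + 4/3·R2
  [ 1  -1  0 ]
  [ 0   0  1 ]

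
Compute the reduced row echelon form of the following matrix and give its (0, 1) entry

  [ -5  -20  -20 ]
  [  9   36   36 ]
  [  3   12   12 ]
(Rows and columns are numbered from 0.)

Multiply r1 by -1/5.
Subtract 9 times r1 from r2.
Subtract 3 times r1 from r3.

4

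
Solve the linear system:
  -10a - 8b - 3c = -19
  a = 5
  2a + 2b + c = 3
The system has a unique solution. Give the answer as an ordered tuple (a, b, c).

(5, -5, 3)

Form the augmented matrix and row-reduce:
  [ -10  -8  -3  |  -19 ]
  [   1   0   0  |    5 ]
  [   2   2   1  |    3 ]
R1 -> -1/10·R1
  [ 1  4/5  3/10  |  19/10 ]
  [ 1    0     0  |      5 ]
  [ 2    2     1  |      3 ]
R2 -> R2 − R1
  [ 1   4/5   3/10  |  19/10 ]
  [ 0  -4/5  -3/10  |  31/10 ]
  [ 2     2      1  |      3 ]
R3 -> R3 − 2·R1
  [ 1   4/5   3/10  |  19/10 ]
  [ 0  -4/5  -3/10  |  31/10 ]
  [ 0   2/5    2/5  |   -4/5 ]
R2 -> -5/4·R2
  [ 1  4/5  3/10  |  19/10 ]
  [ 0    1   3/8  |  -31/8 ]
  [ 0  2/5   2/5  |   -4/5 ]
R3 -> R3 − 2/5·R2
  [ 1  4/5  3/10  |  19/10 ]
  [ 0    1   3/8  |  -31/8 ]
  [ 0    0   1/4  |    3/4 ]
R3 -> 4·R3
  [ 1  4/5  3/10  |  19/10 ]
  [ 0    1   3/8  |  -31/8 ]
  [ 0    0     1  |      3 ]
R2 -> R2 − 3/8·R3
  [ 1  4/5  3/10  |  19/10 ]
  [ 0    1     0  |     -5 ]
  [ 0    0     1  |      3 ]
R1 -> R1 − 3/10·R3
  [ 1  4/5  0  |   1 ]
  [ 0    1  0  |  -5 ]
  [ 0    0  1  |   3 ]
R1 -> R1 − 4/5·R2
  [ 1  0  0  |   5 ]
  [ 0  1  0  |  -5 ]
  [ 0  0  1  |   3 ]
Reading off the last column: a = 5, b = -5, c = 3.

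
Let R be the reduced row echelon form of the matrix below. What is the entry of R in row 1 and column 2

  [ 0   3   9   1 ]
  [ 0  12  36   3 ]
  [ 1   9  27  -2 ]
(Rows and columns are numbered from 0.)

3

R1 ↔ R3
  [ 1   9  27  -2 ]
  [ 0  12  36   3 ]
  [ 0   3   9   1 ]
R2 := 1/12·R2
  [ 1  9  27   -2 ]
  [ 0  1   3  1/4 ]
  [ 0  3   9    1 ]
R3 := R3 − 3·R2
  [ 1  9  27   -2 ]
  [ 0  1   3  1/4 ]
  [ 0  0   0  1/4 ]
R3 := 4·R3
  [ 1  9  27   -2 ]
  [ 0  1   3  1/4 ]
  [ 0  0   0    1 ]
R2 := R2 − 1/4·R3
  [ 1  9  27  -2 ]
  [ 0  1   3   0 ]
  [ 0  0   0   1 ]
R1 := R1 + 2·R3
  [ 1  9  27  0 ]
  [ 0  1   3  0 ]
  [ 0  0   0  1 ]
R1 := R1 − 9·R2
  [ 1  0  0  0 ]
  [ 0  1  3  0 ]
  [ 0  0  0  1 ]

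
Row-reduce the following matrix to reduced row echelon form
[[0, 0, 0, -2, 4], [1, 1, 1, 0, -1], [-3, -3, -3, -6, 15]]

[[1, 1, 1, 0, -1], [0, 0, 0, 1, -2], [0, 0, 0, 0, 0]]

R1 ↔ R2
  [  1   1   1   0  -1 ]
  [  0   0   0  -2   4 ]
  [ -3  -3  -3  -6  15 ]
R3 → R3 + 3·R1
  [ 1  1  1   0  -1 ]
  [ 0  0  0  -2   4 ]
  [ 0  0  0  -6  12 ]
R2 → -1/2·R2
  [ 1  1  1   0  -1 ]
  [ 0  0  0   1  -2 ]
  [ 0  0  0  -6  12 ]
R3 → R3 + 6·R2
  [ 1  1  1  0  -1 ]
  [ 0  0  0  1  -2 ]
  [ 0  0  0  0   0 ]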